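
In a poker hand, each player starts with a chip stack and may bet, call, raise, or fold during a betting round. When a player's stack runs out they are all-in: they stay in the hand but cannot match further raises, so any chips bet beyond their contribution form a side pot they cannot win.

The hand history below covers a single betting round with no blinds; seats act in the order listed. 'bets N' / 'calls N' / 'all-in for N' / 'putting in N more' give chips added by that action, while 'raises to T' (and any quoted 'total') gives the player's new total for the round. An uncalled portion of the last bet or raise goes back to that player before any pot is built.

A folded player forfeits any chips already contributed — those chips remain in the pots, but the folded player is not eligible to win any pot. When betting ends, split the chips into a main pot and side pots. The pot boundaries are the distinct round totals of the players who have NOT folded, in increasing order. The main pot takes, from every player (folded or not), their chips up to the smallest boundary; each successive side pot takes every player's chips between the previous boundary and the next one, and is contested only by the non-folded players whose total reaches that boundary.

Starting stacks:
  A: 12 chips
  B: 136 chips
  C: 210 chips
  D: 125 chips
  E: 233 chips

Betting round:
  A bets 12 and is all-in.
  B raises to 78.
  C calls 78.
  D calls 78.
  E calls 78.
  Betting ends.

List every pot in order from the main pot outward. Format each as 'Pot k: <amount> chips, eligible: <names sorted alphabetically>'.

Pot 1: 60 chips, eligible: A, B, C, D, E
Pot 2: 264 chips, eligible: B, C, D, E

Derivation:
Contributions: A=12, B=78, C=78, D=78, E=78
Pot levels (distinct totals of non-folded players): 12, 78
Layer 1-12: 12 each from A, B, C, D, E = 12*5 = 60 chips; eligible A, B, C, D, E
Layer 13-78: 66 each from B, C, D, E = 66*4 = 264 chips; eligible B, C, D, E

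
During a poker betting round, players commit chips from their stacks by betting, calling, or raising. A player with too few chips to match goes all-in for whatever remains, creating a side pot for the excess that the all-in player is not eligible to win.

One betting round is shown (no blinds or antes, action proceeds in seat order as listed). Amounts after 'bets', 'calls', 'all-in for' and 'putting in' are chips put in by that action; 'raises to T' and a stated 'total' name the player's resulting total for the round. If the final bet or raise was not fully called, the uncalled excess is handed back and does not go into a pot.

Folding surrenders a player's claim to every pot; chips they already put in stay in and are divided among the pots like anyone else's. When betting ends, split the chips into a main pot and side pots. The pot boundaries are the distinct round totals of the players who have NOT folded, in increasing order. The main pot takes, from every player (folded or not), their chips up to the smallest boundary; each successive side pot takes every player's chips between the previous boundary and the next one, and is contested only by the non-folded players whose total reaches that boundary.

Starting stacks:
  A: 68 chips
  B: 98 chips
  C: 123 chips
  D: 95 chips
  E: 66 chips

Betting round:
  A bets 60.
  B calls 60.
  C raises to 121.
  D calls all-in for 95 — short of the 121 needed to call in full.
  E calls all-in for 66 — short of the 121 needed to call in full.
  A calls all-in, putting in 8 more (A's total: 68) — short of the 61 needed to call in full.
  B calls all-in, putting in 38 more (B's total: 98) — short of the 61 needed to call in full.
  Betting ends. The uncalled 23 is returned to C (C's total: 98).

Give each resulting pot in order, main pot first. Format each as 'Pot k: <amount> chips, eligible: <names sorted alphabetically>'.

Pot 1: 330 chips, eligible: A, B, C, D, E
Pot 2: 8 chips, eligible: A, B, C, D
Pot 3: 81 chips, eligible: B, C, D
Pot 4: 6 chips, eligible: B, C

Derivation:
Contributions (after 23 returned to C): A=68, B=98, C=98, D=95, E=66
Pot levels (distinct totals of non-folded players): 66, 68, 95, 98
Layer 1-66: 66 each from A, B, C, D, E = 66*5 = 330 chips; eligible A, B, C, D, E
Layer 67-68: 2 each from A, B, C, D = 2*4 = 8 chips; eligible A, B, C, D
Layer 69-95: 27 each from B, C, D = 27*3 = 81 chips; eligible B, C, D
Layer 96-98: 3 each from B, C = 3*2 = 6 chips; eligible B, C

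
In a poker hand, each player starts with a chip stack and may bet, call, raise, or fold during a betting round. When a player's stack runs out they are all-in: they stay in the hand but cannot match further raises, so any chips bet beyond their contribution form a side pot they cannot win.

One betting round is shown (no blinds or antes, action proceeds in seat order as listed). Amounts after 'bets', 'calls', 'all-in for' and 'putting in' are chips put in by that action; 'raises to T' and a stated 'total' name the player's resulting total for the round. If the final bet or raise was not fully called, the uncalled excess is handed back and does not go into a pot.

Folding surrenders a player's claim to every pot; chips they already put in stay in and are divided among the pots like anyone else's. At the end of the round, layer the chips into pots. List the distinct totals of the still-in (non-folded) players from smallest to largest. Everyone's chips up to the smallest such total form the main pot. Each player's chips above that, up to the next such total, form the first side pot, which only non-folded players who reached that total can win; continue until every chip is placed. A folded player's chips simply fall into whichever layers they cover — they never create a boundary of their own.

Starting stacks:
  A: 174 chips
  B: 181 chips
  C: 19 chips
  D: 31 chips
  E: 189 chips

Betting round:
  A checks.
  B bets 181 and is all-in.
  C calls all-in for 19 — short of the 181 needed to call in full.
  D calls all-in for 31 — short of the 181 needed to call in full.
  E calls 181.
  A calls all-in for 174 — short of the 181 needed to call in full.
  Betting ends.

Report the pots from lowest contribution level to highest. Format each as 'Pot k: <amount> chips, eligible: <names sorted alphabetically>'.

Contributions: A=174, B=181, C=19, D=31, E=181
Pot levels (distinct totals of non-folded players): 19, 31, 174, 181
Layer 1-19: 19 each from A, B, C, D, E = 19*5 = 95 chips; eligible A, B, C, D, E
Layer 20-31: 12 each from A, B, D, E = 12*4 = 48 chips; eligible A, B, D, E
Layer 32-174: 143 each from A, B, E = 143*3 = 429 chips; eligible A, B, E
Layer 175-181: 7 each from B, E = 7*2 = 14 chips; eligible B, E

Pot 1: 95 chips, eligible: A, B, C, D, E
Pot 2: 48 chips, eligible: A, B, D, E
Pot 3: 429 chips, eligible: A, B, E
Pot 4: 14 chips, eligible: B, E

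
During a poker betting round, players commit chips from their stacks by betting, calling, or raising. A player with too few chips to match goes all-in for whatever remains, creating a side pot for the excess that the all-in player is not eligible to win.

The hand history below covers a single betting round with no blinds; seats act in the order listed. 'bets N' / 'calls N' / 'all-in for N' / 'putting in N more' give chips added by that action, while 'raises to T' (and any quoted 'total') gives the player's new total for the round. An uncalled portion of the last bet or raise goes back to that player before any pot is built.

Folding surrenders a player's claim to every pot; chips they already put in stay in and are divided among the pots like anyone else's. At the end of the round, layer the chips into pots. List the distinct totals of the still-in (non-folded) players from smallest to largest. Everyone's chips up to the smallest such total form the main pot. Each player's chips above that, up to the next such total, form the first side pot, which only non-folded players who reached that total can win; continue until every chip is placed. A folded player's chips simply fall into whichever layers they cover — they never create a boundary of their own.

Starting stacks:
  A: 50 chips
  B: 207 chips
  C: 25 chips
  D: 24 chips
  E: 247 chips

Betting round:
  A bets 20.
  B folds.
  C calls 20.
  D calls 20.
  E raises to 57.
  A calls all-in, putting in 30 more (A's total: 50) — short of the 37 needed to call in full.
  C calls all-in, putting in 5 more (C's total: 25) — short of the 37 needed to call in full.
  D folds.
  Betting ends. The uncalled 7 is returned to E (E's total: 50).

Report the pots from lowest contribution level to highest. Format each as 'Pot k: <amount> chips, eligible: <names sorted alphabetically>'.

Contributions (after 7 returned to E): A=50, C=25, D=20, E=50
Folded: B, D
Pot levels (distinct totals of non-folded players): 25, 50
Layer 1-25: A 25 + C 25 + D 20 + E 25 = 95 chips; eligible A, C, E
Layer 26-50: 25 each from A, E = 25*2 = 50 chips; eligible A, E

Pot 1: 95 chips, eligible: A, C, E
Pot 2: 50 chips, eligible: A, E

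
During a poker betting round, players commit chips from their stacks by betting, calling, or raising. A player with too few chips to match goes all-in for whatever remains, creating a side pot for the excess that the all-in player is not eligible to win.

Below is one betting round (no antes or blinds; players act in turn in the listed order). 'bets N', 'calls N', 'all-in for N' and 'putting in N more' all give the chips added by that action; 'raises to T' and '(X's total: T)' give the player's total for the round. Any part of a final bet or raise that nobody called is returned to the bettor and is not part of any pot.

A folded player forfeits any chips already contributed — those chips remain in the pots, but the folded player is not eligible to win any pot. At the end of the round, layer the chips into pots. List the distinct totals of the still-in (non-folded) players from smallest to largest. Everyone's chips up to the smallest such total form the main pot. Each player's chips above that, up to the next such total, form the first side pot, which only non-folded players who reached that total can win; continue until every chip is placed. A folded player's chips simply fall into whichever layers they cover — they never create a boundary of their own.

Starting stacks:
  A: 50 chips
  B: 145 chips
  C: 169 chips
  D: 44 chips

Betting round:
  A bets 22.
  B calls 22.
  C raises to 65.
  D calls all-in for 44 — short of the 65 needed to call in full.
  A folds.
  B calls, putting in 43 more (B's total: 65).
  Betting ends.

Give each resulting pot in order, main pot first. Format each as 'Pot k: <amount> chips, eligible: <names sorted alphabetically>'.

Contributions: A=22, B=65, C=65, D=44
Folded: A
Pot levels (distinct totals of non-folded players): 44, 65
Layer 1-44: A 22 + B 44 + C 44 + D 44 = 154 chips; eligible B, C, D
Layer 45-65: 21 each from B, C = 21*2 = 42 chips; eligible B, C

Pot 1: 154 chips, eligible: B, C, D
Pot 2: 42 chips, eligible: B, C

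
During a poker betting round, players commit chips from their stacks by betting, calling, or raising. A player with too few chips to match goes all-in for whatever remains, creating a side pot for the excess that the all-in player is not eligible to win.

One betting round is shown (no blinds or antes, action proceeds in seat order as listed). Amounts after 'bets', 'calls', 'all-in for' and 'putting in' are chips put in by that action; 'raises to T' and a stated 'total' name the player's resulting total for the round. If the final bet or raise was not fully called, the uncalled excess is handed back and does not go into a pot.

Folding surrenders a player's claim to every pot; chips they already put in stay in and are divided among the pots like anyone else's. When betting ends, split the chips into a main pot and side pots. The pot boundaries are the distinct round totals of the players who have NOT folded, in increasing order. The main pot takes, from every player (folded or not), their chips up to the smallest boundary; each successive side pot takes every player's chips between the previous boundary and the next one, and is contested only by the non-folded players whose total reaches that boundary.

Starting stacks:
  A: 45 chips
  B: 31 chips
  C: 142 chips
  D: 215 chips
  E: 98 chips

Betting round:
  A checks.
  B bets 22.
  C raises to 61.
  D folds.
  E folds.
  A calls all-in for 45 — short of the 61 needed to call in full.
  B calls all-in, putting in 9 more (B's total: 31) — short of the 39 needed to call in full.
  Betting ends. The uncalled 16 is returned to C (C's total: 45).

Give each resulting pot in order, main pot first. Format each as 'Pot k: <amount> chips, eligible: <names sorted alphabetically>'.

Pot 1: 93 chips, eligible: A, B, C
Pot 2: 28 chips, eligible: A, C

Derivation:
Contributions (after 16 returned to C): A=45, B=31, C=45
Folded: D, E
Pot levels (distinct totals of non-folded players): 31, 45
Layer 1-31: 31 each from A, B, C = 31*3 = 93 chips; eligible A, B, C
Layer 32-45: 14 each from A, C = 14*2 = 28 chips; eligible A, C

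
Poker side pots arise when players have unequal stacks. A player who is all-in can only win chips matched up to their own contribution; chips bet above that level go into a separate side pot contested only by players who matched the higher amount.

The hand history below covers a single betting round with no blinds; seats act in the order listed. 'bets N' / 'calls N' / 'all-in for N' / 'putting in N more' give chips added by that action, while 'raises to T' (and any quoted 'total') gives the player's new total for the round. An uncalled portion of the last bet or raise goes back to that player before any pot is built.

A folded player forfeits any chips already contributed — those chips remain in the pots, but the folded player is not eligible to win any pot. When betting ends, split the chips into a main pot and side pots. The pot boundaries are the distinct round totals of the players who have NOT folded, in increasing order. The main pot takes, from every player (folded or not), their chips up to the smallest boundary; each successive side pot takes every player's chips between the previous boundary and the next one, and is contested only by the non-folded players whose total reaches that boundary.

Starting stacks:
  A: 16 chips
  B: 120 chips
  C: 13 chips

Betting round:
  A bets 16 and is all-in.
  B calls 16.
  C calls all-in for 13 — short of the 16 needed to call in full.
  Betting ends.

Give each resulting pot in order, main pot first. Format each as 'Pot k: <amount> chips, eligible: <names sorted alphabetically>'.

Pot 1: 39 chips, eligible: A, B, C
Pot 2: 6 chips, eligible: A, B

Derivation:
Contributions: A=16, B=16, C=13
Pot levels (distinct totals of non-folded players): 13, 16
Layer 1-13: 13 each from A, B, C = 13*3 = 39 chips; eligible A, B, C
Layer 14-16: 3 each from A, B = 3*2 = 6 chips; eligible A, B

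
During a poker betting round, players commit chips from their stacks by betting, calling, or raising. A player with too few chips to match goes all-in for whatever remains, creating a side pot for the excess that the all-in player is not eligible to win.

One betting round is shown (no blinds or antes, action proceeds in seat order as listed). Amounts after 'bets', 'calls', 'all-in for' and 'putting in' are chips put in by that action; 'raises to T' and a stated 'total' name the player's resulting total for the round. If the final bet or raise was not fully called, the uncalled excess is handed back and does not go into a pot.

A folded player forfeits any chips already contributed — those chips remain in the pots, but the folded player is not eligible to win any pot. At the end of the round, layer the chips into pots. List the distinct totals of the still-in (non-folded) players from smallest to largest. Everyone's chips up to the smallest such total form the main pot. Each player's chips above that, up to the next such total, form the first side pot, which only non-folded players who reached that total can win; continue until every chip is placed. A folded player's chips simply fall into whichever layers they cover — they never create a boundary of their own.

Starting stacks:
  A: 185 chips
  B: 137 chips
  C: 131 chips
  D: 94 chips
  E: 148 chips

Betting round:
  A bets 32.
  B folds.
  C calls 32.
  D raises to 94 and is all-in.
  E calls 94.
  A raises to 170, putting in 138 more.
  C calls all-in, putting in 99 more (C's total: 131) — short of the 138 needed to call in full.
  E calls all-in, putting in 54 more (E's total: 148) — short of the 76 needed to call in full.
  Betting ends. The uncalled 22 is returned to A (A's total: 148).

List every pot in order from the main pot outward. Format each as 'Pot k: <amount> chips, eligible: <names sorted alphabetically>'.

Contributions (after 22 returned to A): A=148, C=131, D=94, E=148
Folded: B
Pot levels (distinct totals of non-folded players): 94, 131, 148
Layer 1-94: 94 each from A, C, D, E = 94*4 = 376 chips; eligible A, C, D, E
Layer 95-131: 37 each from A, C, E = 37*3 = 111 chips; eligible A, C, E
Layer 132-148: 17 each from A, E = 17*2 = 34 chips; eligible A, E

Pot 1: 376 chips, eligible: A, C, D, E
Pot 2: 111 chips, eligible: A, C, E
Pot 3: 34 chips, eligible: A, E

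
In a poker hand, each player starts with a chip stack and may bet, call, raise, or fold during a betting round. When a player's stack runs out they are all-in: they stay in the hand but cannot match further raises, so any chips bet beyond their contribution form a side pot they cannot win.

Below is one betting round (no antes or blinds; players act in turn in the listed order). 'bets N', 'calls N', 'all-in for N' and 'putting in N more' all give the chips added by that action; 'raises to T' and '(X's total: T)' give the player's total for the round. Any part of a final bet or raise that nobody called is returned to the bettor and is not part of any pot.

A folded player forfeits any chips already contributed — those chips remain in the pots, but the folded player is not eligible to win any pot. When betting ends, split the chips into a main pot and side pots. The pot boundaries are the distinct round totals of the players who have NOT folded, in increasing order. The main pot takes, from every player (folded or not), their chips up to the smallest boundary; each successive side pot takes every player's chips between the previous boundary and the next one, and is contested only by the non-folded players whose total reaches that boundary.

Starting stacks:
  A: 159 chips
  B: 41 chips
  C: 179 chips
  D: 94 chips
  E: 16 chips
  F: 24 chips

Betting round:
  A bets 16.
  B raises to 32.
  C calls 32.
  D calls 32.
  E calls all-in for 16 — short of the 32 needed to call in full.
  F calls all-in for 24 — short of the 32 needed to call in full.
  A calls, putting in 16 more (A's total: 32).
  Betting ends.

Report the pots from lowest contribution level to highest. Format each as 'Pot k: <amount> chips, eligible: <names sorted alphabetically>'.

Contributions: A=32, B=32, C=32, D=32, E=16, F=24
Pot levels (distinct totals of non-folded players): 16, 24, 32
Layer 1-16: 16 each from A, B, C, D, E, F = 16*6 = 96 chips; eligible A, B, C, D, E, F
Layer 17-24: 8 each from A, B, C, D, F = 8*5 = 40 chips; eligible A, B, C, D, F
Layer 25-32: 8 each from A, B, C, D = 8*4 = 32 chips; eligible A, B, C, D

Pot 1: 96 chips, eligible: A, B, C, D, E, F
Pot 2: 40 chips, eligible: A, B, C, D, F
Pot 3: 32 chips, eligible: A, B, C, D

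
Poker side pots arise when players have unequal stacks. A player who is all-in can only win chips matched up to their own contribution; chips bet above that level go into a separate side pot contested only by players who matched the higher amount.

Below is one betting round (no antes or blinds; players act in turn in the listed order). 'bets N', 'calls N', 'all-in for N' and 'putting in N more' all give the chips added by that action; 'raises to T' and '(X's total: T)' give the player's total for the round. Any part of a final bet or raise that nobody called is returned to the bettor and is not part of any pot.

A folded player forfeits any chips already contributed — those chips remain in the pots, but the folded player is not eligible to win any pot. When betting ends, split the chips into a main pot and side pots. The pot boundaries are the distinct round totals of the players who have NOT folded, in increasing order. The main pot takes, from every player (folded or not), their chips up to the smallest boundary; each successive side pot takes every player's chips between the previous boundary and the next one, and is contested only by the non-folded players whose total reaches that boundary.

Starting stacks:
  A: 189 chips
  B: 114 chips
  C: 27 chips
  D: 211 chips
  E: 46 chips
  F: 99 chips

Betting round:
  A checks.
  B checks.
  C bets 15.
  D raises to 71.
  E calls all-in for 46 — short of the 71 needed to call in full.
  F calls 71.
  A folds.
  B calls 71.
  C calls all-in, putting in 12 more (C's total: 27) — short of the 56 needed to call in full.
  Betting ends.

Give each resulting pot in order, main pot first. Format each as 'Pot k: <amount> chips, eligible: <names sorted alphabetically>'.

Contributions: B=71, C=27, D=71, E=46, F=71
Folded: A
Pot levels (distinct totals of non-folded players): 27, 46, 71
Layer 1-27: 27 each from B, C, D, E, F = 27*5 = 135 chips; eligible B, C, D, E, F
Layer 28-46: 19 each from B, D, E, F = 19*4 = 76 chips; eligible B, D, E, F
Layer 47-71: 25 each from B, D, F = 25*3 = 75 chips; eligible B, D, F

Pot 1: 135 chips, eligible: B, C, D, E, F
Pot 2: 76 chips, eligible: B, D, E, F
Pot 3: 75 chips, eligible: B, D, F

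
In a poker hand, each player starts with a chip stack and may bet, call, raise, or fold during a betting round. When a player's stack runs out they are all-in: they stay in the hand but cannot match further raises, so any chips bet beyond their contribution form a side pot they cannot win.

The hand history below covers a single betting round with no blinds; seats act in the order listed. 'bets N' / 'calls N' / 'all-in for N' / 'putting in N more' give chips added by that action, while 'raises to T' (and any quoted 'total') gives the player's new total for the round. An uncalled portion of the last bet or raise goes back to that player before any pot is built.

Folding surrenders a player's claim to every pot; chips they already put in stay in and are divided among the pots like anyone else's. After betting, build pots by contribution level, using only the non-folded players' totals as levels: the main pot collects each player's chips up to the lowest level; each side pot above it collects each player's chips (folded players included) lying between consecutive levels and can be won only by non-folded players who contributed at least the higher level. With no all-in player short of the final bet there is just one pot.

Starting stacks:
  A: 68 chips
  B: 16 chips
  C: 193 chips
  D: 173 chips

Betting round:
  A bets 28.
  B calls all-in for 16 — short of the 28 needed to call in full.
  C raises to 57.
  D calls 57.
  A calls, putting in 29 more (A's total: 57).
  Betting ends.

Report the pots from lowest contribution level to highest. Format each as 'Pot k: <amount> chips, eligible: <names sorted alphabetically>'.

Contributions: A=57, B=16, C=57, D=57
Pot levels (distinct totals of non-folded players): 16, 57
Layer 1-16: 16 each from A, B, C, D = 16*4 = 64 chips; eligible A, B, C, D
Layer 17-57: 41 each from A, C, D = 41*3 = 123 chips; eligible A, C, D

Pot 1: 64 chips, eligible: A, B, C, D
Pot 2: 123 chips, eligible: A, C, D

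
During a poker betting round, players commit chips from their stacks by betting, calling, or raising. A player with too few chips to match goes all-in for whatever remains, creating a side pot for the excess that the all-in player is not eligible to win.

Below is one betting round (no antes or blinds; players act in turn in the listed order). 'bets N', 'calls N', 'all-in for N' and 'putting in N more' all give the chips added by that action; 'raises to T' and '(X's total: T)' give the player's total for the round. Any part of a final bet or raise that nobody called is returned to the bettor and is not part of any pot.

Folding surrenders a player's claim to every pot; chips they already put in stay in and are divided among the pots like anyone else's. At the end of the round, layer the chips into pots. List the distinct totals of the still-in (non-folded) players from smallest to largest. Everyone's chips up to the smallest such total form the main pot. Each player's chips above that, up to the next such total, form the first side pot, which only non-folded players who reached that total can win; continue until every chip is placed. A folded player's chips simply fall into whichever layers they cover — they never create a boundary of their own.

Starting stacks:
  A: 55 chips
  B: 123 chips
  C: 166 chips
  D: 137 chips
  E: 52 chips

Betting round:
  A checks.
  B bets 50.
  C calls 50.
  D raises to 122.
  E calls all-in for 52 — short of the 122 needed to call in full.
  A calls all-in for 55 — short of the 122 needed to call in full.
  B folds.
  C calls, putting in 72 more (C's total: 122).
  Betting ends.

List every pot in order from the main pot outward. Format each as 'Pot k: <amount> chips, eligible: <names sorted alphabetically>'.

Pot 1: 258 chips, eligible: A, C, D, E
Pot 2: 9 chips, eligible: A, C, D
Pot 3: 134 chips, eligible: C, D

Derivation:
Contributions: A=55, B=50, C=122, D=122, E=52
Folded: B
Pot levels (distinct totals of non-folded players): 52, 55, 122
Layer 1-52: A 52 + B 50 + C 52 + D 52 + E 52 = 258 chips; eligible A, C, D, E
Layer 53-55: 3 each from A, C, D = 3*3 = 9 chips; eligible A, C, D
Layer 56-122: 67 each from C, D = 67*2 = 134 chips; eligible C, D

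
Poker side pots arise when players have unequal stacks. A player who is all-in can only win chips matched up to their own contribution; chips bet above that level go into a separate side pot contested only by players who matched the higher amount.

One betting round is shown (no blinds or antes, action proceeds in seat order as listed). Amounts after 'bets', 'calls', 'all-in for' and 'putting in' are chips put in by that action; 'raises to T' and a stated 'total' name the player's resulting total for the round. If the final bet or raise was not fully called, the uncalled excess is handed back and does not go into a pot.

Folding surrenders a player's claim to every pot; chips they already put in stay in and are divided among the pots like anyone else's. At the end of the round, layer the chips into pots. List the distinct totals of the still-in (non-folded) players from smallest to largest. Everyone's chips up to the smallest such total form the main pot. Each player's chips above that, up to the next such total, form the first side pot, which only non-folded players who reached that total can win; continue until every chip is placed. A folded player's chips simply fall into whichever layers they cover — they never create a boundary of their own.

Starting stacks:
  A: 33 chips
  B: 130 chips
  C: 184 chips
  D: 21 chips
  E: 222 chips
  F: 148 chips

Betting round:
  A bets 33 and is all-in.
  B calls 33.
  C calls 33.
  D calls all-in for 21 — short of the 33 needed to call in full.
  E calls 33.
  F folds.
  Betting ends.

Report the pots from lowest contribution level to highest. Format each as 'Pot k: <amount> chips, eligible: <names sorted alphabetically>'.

Contributions: A=33, B=33, C=33, D=21, E=33
Folded: F
Pot levels (distinct totals of non-folded players): 21, 33
Layer 1-21: 21 each from A, B, C, D, E = 21*5 = 105 chips; eligible A, B, C, D, E
Layer 22-33: 12 each from A, B, C, E = 12*4 = 48 chips; eligible A, B, C, E

Pot 1: 105 chips, eligible: A, B, C, D, E
Pot 2: 48 chips, eligible: A, B, C, E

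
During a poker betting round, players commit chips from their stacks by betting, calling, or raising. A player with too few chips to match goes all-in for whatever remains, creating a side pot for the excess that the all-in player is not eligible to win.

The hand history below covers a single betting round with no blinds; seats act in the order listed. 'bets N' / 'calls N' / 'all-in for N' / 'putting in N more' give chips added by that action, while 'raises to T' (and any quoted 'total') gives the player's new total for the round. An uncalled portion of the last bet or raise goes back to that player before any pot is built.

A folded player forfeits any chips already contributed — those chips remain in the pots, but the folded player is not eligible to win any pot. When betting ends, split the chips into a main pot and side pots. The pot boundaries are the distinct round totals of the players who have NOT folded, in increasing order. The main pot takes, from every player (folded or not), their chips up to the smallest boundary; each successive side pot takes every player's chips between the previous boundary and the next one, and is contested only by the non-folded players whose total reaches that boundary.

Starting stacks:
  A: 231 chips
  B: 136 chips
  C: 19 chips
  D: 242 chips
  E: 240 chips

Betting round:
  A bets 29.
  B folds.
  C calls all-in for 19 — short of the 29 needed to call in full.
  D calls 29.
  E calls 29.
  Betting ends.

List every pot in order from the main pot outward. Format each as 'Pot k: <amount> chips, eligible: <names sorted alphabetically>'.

Contributions: A=29, C=19, D=29, E=29
Folded: B
Pot levels (distinct totals of non-folded players): 19, 29
Layer 1-19: 19 each from A, C, D, E = 19*4 = 76 chips; eligible A, C, D, E
Layer 20-29: 10 each from A, D, E = 10*3 = 30 chips; eligible A, D, E

Pot 1: 76 chips, eligible: A, C, D, E
Pot 2: 30 chips, eligible: A, D, E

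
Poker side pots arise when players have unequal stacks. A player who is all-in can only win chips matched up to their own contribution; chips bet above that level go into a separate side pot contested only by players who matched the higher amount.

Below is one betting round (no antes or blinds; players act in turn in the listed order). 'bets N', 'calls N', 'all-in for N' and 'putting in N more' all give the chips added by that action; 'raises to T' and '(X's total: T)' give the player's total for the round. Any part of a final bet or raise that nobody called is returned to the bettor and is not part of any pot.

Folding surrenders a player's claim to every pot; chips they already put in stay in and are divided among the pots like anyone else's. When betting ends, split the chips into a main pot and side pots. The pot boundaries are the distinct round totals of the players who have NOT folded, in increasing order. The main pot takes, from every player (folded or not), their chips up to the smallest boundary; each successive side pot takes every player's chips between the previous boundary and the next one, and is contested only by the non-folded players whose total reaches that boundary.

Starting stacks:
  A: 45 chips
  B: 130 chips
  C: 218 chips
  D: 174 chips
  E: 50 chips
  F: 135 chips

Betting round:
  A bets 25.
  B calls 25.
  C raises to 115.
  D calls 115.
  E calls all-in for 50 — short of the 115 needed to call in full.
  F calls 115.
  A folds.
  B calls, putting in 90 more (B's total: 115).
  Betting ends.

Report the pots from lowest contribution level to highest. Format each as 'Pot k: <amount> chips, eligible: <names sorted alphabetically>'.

Pot 1: 275 chips, eligible: B, C, D, E, F
Pot 2: 260 chips, eligible: B, C, D, F

Derivation:
Contributions: A=25, B=115, C=115, D=115, E=50, F=115
Folded: A
Pot levels (distinct totals of non-folded players): 50, 115
Layer 1-50: A 25 + B 50 + C 50 + D 50 + E 50 + F 50 = 275 chips; eligible B, C, D, E, F
Layer 51-115: 65 each from B, C, D, F = 65*4 = 260 chips; eligible B, C, D, F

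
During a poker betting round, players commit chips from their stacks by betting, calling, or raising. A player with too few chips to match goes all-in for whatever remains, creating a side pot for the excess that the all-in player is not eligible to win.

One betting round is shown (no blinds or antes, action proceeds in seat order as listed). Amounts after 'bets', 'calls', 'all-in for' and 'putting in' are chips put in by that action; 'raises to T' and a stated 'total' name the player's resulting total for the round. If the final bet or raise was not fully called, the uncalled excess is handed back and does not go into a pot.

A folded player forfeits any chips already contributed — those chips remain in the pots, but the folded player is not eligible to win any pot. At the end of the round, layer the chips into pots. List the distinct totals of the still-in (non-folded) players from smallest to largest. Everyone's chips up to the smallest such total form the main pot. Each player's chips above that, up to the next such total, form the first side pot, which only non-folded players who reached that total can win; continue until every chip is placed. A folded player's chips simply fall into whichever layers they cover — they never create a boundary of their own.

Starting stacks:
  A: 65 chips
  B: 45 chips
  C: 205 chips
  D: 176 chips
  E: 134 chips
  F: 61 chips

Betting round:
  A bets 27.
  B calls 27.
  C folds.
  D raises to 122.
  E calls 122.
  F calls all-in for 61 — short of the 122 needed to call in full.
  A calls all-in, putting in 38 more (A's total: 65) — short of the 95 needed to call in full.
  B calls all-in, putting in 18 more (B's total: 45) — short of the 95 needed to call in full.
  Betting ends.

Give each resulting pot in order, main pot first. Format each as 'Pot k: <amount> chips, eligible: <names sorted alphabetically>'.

Pot 1: 225 chips, eligible: A, B, D, E, F
Pot 2: 64 chips, eligible: A, D, E, F
Pot 3: 12 chips, eligible: A, D, E
Pot 4: 114 chips, eligible: D, E

Derivation:
Contributions: A=65, B=45, D=122, E=122, F=61
Folded: C
Pot levels (distinct totals of non-folded players): 45, 61, 65, 122
Layer 1-45: 45 each from A, B, D, E, F = 45*5 = 225 chips; eligible A, B, D, E, F
Layer 46-61: 16 each from A, D, E, F = 16*4 = 64 chips; eligible A, D, E, F
Layer 62-65: 4 each from A, D, E = 4*3 = 12 chips; eligible A, D, E
Layer 66-122: 57 each from D, E = 57*2 = 114 chips; eligible D, E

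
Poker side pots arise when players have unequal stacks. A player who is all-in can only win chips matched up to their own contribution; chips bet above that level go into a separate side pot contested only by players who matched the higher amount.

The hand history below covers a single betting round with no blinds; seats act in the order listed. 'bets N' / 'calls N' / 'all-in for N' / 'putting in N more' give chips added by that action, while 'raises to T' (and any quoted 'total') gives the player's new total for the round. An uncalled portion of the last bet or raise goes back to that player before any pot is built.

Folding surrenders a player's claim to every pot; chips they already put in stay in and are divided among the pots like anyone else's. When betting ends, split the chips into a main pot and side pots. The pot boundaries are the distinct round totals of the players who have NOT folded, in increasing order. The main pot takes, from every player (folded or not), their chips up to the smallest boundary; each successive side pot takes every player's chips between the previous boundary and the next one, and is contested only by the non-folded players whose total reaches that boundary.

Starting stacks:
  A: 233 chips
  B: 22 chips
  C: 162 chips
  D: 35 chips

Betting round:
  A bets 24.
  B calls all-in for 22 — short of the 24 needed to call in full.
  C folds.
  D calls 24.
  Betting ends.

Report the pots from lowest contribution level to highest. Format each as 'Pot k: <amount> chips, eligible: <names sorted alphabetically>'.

Contributions: A=24, B=22, D=24
Folded: C
Pot levels (distinct totals of non-folded players): 22, 24
Layer 1-22: 22 each from A, B, D = 22*3 = 66 chips; eligible A, B, D
Layer 23-24: 2 each from A, D = 2*2 = 4 chips; eligible A, D

Pot 1: 66 chips, eligible: A, B, D
Pot 2: 4 chips, eligible: A, D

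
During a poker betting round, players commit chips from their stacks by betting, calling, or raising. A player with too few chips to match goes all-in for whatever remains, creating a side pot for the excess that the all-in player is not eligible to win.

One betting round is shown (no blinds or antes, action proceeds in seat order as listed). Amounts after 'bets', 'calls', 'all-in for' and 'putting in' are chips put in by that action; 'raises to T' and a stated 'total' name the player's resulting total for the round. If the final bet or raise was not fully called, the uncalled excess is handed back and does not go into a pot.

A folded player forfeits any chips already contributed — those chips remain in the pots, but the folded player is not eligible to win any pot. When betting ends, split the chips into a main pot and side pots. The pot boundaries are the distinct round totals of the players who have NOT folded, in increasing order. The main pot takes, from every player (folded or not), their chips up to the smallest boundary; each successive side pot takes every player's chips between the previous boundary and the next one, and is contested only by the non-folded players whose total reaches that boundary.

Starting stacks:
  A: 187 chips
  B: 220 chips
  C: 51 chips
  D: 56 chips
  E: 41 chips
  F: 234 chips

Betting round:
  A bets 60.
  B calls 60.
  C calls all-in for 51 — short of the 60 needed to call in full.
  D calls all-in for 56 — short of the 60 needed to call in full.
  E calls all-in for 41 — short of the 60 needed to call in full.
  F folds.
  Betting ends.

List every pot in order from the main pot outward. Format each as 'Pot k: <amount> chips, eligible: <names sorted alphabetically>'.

Contributions: A=60, B=60, C=51, D=56, E=41
Folded: F
Pot levels (distinct totals of non-folded players): 41, 51, 56, 60
Layer 1-41: 41 each from A, B, C, D, E = 41*5 = 205 chips; eligible A, B, C, D, E
Layer 42-51: 10 each from A, B, C, D = 10*4 = 40 chips; eligible A, B, C, D
Layer 52-56: 5 each from A, B, D = 5*3 = 15 chips; eligible A, B, D
Layer 57-60: 4 each from A, B = 4*2 = 8 chips; eligible A, B

Pot 1: 205 chips, eligible: A, B, C, D, E
Pot 2: 40 chips, eligible: A, B, C, D
Pot 3: 15 chips, eligible: A, B, D
Pot 4: 8 chips, eligible: A, B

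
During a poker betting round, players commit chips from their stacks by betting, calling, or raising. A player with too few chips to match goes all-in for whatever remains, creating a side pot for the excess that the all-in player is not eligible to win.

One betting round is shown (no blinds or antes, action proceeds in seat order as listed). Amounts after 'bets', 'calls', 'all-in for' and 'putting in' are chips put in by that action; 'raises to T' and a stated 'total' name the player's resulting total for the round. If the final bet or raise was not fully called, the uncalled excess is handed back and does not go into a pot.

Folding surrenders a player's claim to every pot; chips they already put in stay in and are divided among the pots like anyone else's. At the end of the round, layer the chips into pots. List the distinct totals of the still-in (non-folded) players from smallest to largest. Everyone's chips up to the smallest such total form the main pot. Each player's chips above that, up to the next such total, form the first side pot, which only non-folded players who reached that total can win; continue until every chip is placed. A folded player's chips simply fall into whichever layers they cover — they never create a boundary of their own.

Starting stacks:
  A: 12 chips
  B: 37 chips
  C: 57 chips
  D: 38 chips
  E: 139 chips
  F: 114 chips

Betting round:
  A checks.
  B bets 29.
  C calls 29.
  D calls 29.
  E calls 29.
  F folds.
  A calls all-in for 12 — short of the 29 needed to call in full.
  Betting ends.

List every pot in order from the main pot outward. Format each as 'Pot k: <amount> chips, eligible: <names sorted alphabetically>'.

Contributions: A=12, B=29, C=29, D=29, E=29
Folded: F
Pot levels (distinct totals of non-folded players): 12, 29
Layer 1-12: 12 each from A, B, C, D, E = 12*5 = 60 chips; eligible A, B, C, D, E
Layer 13-29: 17 each from B, C, D, E = 17*4 = 68 chips; eligible B, C, D, E

Pot 1: 60 chips, eligible: A, B, C, D, E
Pot 2: 68 chips, eligible: B, C, D, E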